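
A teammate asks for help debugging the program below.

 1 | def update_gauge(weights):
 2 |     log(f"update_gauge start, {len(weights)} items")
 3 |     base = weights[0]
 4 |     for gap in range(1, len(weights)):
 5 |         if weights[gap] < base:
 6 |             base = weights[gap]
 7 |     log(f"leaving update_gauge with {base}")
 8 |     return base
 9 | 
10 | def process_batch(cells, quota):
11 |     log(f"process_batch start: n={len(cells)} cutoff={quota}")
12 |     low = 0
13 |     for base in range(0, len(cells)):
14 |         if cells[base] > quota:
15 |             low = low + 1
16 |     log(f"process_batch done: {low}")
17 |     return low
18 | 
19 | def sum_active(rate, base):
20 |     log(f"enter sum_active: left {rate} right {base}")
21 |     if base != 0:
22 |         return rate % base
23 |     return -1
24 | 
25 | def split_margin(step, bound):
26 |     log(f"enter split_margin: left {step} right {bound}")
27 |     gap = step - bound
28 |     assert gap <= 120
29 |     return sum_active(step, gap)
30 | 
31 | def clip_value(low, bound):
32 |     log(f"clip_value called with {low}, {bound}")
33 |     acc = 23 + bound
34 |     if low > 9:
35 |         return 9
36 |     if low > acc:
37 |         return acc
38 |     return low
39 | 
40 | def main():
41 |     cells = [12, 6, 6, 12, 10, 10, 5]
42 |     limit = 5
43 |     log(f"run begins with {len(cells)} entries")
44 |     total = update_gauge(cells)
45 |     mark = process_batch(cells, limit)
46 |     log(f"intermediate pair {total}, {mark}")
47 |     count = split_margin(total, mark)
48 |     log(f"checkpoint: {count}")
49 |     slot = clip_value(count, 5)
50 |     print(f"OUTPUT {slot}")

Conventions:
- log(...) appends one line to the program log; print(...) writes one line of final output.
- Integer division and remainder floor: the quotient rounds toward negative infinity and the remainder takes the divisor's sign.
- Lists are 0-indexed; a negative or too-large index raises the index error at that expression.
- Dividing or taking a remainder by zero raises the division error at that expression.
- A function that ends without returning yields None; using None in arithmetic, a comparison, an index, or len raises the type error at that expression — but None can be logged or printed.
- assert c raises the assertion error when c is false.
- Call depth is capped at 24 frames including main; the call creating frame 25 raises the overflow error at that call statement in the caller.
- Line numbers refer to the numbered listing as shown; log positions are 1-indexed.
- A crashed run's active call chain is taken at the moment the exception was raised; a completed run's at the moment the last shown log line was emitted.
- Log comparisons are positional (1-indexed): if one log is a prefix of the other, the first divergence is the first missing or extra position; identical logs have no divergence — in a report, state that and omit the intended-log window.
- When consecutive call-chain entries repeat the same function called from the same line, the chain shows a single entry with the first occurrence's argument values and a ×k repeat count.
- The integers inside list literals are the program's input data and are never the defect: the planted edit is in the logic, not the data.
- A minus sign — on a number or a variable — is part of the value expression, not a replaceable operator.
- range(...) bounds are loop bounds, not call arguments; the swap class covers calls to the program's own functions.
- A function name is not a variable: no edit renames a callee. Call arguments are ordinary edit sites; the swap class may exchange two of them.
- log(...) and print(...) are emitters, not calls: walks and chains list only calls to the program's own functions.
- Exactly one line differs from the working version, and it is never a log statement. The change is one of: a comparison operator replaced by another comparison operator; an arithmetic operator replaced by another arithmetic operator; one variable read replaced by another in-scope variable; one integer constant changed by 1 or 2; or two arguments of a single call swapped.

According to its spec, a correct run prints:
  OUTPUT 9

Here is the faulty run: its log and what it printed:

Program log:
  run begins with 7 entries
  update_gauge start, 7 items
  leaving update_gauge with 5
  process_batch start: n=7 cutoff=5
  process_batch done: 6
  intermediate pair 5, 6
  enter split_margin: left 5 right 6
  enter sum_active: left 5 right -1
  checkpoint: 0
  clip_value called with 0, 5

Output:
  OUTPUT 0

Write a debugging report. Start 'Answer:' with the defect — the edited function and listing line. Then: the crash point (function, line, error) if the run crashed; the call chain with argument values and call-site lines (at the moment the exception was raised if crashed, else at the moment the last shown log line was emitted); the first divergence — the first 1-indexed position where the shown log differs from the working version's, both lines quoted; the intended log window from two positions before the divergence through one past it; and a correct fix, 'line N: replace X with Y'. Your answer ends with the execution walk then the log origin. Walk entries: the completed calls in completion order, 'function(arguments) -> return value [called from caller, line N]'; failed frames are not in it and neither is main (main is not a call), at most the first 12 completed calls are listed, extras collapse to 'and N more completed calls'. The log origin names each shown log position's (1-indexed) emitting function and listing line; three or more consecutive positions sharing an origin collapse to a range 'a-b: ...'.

Answer: the defect is in clip_value at line 34.
Key fact: The logs agree in full; only the final output differs.
Call chain: main -> clip_value(0, 5) (called at line 49).
First divergence: none — the logs agree in full.
Execution walk:
  update_gauge([12, 6, 6, 12, 10, 10, 5]) -> 5  [called from main, line 44]
  process_batch([12, 6, 6, 12, 10, 10, 5], 5) -> 6  [called from main, line 45]
  sum_active(5, -1) -> 0  [called from split_margin, line 29]
  split_margin(5, 6) -> 0  [called from main, line 47]
  clip_value(0, 5) -> 0  [called from main, line 49]
Log line origins:
  1: emitted by main (line 43)
  2: emitted by update_gauge (line 2)
  3: emitted by update_gauge (line 7)
  4: emitted by process_batch (line 11)
  5: emitted by process_batch (line 16)
  6: emitted by main (line 46)
  7: emitted by split_margin (line 26)
  8: emitted by sum_active (line 20)
  9: emitted by main (line 48)
  10: emitted by clip_value (line 32)
A correct fix: line 34: replace `>` with `<`.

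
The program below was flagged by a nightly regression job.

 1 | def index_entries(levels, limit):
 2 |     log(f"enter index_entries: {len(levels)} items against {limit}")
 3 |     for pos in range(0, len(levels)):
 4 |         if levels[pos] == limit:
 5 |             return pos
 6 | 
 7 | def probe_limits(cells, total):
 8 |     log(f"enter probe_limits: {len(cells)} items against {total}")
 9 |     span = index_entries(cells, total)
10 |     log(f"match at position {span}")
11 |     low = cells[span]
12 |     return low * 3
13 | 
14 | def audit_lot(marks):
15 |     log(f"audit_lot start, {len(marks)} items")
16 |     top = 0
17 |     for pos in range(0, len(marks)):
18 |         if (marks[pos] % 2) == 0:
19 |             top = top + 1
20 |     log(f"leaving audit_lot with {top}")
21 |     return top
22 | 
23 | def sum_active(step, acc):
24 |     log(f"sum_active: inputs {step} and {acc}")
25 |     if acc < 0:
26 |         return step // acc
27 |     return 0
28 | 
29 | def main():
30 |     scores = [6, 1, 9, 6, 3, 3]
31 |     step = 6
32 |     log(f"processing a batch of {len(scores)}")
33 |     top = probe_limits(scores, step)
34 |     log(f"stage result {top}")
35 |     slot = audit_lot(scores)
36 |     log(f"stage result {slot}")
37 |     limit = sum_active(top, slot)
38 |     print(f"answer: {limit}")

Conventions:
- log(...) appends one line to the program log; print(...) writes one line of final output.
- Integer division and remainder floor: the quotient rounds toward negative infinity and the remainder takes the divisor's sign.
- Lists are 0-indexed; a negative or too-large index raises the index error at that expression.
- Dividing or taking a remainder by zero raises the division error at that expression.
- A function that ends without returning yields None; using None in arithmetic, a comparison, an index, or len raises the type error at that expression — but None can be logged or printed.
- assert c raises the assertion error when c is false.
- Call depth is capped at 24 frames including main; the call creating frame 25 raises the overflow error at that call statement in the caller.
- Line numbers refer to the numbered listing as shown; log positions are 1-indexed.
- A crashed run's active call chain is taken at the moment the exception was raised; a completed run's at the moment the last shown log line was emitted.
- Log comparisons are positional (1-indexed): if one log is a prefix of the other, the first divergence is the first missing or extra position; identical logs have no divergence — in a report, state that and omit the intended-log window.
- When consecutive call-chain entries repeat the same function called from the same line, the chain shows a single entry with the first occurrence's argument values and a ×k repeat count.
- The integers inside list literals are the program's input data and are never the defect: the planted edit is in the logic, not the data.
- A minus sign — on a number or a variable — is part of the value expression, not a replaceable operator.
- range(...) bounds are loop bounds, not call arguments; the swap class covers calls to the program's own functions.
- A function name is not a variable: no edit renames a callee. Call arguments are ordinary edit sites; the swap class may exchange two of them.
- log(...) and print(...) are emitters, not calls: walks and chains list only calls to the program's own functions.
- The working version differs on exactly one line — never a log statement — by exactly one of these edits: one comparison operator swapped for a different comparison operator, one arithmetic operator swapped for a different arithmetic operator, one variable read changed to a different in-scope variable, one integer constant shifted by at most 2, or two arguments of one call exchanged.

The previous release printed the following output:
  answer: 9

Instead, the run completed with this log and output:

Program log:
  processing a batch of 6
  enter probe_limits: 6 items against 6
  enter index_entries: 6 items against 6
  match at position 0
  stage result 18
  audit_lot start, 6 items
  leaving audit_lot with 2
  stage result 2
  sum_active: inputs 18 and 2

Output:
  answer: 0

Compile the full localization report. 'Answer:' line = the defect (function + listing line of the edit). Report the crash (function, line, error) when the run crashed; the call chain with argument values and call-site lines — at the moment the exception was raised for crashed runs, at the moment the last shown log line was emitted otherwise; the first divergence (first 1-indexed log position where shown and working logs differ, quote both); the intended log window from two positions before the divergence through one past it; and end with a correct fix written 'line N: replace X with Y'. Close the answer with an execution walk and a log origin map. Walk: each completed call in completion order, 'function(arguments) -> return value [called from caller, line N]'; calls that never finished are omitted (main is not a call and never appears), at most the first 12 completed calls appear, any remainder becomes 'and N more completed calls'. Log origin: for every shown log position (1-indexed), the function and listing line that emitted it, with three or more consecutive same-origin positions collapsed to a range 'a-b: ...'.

Answer: the defect is in sum_active at line 25.
Key observation: Every logged value matches the working version; the printed result is what differs.
Call chain: main -> sum_active(18, 2) (called at line 37).
First divergence: none (the log streams are identical).
Execution walk:
  index_entries([6, 1, 9, 6, 3, 3], 6) -> 0  [called from probe_limits, line 9]
  probe_limits([6, 1, 9, 6, 3, 3], 6) -> 18  [called from main, line 33]
  audit_lot([6, 1, 9, 6, 3, 3]) -> 2  [called from main, line 35]
  sum_active(18, 2) -> 0  [called from main, line 37]
Log origin:
  1 — main, line 32
  2 — probe_limits, line 8
  3 — index_entries, line 2
  4 — probe_limits, line 10
  5 — main, line 34
  6 — audit_lot, line 15
  7 — audit_lot, line 20
  8 — main, line 36
  9 — sum_active, line 24
A correct fix: line 25: replace `<` with `!=`.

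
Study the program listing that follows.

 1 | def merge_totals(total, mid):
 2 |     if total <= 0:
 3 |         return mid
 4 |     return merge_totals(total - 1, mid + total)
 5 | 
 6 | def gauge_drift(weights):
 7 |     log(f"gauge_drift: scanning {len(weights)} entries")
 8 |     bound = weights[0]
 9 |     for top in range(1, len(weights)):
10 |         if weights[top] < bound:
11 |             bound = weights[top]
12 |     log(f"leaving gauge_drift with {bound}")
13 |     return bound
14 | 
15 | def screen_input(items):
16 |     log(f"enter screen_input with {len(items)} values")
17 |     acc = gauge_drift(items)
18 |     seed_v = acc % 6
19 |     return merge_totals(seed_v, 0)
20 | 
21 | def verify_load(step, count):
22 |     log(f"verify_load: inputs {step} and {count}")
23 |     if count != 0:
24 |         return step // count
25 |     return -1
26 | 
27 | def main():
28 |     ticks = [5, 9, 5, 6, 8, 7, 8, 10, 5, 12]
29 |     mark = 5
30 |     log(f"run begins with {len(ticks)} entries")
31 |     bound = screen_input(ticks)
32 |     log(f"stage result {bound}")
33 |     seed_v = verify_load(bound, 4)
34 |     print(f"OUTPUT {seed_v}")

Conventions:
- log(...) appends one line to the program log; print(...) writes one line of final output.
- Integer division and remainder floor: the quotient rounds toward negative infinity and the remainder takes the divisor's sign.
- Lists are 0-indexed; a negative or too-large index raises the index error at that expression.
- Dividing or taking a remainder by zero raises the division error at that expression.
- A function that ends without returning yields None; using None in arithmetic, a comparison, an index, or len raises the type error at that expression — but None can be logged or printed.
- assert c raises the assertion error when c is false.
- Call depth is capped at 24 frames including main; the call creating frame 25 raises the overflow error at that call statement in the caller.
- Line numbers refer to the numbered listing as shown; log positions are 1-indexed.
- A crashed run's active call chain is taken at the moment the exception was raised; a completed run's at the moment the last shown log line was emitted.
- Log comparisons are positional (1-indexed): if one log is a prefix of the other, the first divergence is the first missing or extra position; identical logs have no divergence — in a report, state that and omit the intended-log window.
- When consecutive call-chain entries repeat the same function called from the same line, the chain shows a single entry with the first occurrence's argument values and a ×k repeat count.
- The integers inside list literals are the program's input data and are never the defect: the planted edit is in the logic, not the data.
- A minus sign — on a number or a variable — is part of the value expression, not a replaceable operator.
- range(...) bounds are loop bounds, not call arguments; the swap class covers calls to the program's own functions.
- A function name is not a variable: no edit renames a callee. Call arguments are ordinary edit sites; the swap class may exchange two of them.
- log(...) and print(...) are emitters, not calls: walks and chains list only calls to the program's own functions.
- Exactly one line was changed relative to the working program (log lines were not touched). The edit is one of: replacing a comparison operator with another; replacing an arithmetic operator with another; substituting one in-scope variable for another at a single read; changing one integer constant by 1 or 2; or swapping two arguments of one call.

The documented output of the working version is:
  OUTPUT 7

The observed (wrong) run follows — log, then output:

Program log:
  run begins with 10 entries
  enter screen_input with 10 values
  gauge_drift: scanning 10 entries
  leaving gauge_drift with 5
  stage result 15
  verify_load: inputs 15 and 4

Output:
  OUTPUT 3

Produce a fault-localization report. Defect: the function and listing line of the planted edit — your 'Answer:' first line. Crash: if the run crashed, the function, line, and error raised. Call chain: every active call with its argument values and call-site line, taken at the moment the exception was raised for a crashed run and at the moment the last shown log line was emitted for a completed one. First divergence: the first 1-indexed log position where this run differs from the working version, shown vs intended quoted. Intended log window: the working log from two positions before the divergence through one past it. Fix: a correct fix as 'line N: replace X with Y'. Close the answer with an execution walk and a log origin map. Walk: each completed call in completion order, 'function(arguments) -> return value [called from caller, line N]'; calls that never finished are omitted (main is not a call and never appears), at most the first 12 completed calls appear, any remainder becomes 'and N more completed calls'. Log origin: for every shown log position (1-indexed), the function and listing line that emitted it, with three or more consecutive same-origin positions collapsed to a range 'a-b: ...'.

Answer: the defect is in main at line 33.
Key observation: Position 6 is the first bad log line: 'verify_load: inputs 15 and 4' should read 'verify_load: inputs 15 and 2'.
Call chain: main -> verify_load(15, 4) (called at line 33).
First divergence: position 6; shown 'verify_load: inputs 15 and 4' vs intended 'verify_load: inputs 15 and 2'.
Intended log window:
  4: leaving gauge_drift with 5
  5: stage result 15
  6: verify_load: inputs 15 and 2
Execution walk:
  gauge_drift([5, 9, 5, 6, 8, 7, 8, 10, 5, 12]) -> 5  [called from screen_input, line 17]
  merge_totals(0, 15) -> 15  [called from merge_totals, line 4]
  merge_totals(1, 14) -> 15  [called from merge_totals, line 4]
  merge_totals(2, 12) -> 15  [called from merge_totals, line 4]
  merge_totals(3, 9) -> 15  [called from merge_totals, line 4]
  merge_totals(4, 5) -> 15  [called from merge_totals, line 4]
  merge_totals(5, 0) -> 15  [called from screen_input, line 19]
  screen_input([5, 9, 5, 6, 8, 7, 8, 10, 5, 12]) -> 15  [called from main, line 31]
  verify_load(15, 4) -> 3  [called from main, line 33]
Origin of each log line:
  1: emitted by main (line 30)
  2: emitted by screen_input (line 16)
  3: emitted by gauge_drift (line 7)
  4: emitted by gauge_drift (line 12)
  5: emitted by main (line 32)
  6: emitted by verify_load (line 22)
A correct fix: line 33: replace `4` with `2`.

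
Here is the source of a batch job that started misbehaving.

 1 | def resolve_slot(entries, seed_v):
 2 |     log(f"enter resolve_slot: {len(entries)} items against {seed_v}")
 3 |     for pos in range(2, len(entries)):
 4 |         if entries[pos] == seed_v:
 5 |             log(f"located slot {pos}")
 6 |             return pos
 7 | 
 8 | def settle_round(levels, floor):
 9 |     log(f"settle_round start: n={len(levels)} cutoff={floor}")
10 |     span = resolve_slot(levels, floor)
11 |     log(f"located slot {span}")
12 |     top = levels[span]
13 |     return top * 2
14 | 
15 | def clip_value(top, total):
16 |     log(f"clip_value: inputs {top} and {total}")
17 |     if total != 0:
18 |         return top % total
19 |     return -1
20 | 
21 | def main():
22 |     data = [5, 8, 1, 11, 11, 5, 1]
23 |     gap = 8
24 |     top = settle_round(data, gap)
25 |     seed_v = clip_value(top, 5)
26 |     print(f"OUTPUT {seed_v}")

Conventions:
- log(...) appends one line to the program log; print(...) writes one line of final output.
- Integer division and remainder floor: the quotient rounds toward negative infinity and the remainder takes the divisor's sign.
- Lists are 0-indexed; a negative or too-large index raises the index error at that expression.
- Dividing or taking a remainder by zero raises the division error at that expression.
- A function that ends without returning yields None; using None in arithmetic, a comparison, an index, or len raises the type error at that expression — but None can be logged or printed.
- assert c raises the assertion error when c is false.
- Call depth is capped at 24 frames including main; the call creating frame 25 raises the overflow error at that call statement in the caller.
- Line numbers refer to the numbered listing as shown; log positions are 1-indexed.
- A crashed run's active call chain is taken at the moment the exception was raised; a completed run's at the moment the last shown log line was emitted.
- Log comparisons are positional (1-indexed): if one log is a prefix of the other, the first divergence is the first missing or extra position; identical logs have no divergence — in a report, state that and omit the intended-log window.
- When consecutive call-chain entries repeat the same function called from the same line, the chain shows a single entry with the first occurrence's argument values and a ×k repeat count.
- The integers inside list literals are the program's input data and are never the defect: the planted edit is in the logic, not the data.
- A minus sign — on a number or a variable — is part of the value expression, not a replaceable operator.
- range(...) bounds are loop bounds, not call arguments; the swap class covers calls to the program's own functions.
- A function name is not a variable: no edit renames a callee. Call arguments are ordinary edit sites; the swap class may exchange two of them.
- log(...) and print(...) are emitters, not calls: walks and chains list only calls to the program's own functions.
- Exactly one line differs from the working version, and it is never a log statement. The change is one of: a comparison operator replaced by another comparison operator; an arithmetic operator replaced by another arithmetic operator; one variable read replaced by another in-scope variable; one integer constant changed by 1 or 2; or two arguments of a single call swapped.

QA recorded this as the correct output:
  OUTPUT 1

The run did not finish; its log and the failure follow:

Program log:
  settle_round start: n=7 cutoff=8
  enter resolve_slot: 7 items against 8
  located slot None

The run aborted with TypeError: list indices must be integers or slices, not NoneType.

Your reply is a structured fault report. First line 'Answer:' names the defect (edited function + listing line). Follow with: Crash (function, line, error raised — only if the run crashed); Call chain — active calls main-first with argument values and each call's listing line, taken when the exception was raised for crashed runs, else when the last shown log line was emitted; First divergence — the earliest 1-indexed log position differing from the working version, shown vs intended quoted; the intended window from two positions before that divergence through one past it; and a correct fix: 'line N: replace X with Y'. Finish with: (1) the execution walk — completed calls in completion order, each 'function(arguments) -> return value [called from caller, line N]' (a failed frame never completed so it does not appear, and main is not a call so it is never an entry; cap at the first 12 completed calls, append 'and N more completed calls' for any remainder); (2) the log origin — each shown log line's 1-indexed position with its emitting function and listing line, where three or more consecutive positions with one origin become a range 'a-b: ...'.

Answer: the defect is in resolve_slot at line 3.
Key fact: The log first diverges at position 3: the faulty run prints 'located slot None' where the working version prints 'located slot 1'.
Crash: settle_round, line 12, TypeError.
Call chain: main -> settle_round([5, 8, 1, 11, 11, 5, 1], 8) (called at line 24).
First divergence: position 3 — the shown line 'located slot None' should read 'located slot 1'.
Intended log window:
  1: settle_round start: n=7 cutoff=8
  2: enter resolve_slot: 7 items against 8
  3: located slot 1
  4: located slot 1
Execution walk:
  resolve_slot([5, 8, 1, 11, 11, 5, 1], 8) -> None  [called from settle_round, line 10]
Origin of each log line:
  1: from settle_round, line 9
  2: from resolve_slot, line 2
  3: from settle_round, line 11
A correct fix: line 3: replace `2` with `0`.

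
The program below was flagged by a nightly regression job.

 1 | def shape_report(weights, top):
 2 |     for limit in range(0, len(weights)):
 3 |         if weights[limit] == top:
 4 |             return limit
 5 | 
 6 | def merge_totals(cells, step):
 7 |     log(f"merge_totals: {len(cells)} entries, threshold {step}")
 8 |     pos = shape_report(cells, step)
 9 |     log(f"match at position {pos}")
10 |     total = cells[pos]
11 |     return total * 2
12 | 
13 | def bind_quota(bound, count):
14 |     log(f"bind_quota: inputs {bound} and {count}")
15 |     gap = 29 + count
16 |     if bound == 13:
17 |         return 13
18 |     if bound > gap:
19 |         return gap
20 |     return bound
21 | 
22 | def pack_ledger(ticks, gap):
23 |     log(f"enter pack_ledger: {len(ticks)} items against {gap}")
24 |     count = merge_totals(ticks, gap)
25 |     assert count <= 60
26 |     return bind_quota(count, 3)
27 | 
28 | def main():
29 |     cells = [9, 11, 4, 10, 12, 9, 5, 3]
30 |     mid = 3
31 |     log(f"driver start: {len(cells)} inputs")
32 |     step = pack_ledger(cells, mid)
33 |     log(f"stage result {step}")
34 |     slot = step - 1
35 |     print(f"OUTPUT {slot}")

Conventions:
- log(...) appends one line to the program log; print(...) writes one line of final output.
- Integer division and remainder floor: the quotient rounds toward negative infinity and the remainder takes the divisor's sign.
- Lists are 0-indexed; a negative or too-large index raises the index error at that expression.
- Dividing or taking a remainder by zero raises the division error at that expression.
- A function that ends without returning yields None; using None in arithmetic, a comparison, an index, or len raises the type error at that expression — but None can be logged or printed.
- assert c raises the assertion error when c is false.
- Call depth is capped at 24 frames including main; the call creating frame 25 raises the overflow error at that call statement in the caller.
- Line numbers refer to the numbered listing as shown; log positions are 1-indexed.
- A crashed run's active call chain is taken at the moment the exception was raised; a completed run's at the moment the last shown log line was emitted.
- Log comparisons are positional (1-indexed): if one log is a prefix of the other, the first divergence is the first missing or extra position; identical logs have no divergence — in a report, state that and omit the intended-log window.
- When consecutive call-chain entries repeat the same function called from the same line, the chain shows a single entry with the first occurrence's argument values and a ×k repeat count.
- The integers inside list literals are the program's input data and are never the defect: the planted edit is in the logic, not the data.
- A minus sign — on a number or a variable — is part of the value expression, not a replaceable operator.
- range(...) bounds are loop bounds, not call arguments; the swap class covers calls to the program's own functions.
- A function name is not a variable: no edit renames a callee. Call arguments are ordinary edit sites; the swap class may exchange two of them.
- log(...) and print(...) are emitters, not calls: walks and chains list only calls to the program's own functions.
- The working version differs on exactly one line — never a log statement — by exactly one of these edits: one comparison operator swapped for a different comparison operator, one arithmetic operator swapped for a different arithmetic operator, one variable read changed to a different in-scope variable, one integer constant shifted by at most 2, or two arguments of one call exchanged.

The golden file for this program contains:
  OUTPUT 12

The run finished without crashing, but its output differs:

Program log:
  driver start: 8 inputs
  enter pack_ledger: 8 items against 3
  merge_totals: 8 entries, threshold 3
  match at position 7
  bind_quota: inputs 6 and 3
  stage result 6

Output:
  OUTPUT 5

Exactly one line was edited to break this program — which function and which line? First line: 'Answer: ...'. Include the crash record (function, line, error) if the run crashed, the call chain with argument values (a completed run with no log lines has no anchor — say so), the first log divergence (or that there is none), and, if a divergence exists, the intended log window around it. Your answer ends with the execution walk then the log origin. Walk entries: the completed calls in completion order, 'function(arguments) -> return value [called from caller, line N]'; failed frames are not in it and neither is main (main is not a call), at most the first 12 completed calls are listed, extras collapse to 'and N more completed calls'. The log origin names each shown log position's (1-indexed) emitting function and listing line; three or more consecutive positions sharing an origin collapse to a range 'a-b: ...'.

Answer: the defect is in bind_quota at line 16.
Key observation: Position 6 is the first bad log line: 'stage result 6' should read 'stage result 13'.
Call chain: main.
First divergence: position 6 — the shown line 'stage result 6' should read 'stage result 13'.
Intended log window:
  4: match at position 7
  5: bind_quota: inputs 6 and 3
  6: stage result 13
Execution walk:
  shape_report([9, 11, 4, 10, 12, 9, 5, 3], 3) -> 7  [called from merge_totals, line 8]
  merge_totals([9, 11, 4, 10, 12, 9, 5, 3], 3) -> 6  [called from pack_ledger, line 24]
  bind_quota(6, 3) -> 6  [called from pack_ledger, line 26]
  pack_ledger([9, 11, 4, 10, 12, 9, 5, 3], 3) -> 6  [called from main, line 32]
Log line origins:
  1: from main, line 31
  2: from pack_ledger, line 23
  3: from merge_totals, line 7
  4: from merge_totals, line 9
  5: from bind_quota, line 14
  6: from main, line 33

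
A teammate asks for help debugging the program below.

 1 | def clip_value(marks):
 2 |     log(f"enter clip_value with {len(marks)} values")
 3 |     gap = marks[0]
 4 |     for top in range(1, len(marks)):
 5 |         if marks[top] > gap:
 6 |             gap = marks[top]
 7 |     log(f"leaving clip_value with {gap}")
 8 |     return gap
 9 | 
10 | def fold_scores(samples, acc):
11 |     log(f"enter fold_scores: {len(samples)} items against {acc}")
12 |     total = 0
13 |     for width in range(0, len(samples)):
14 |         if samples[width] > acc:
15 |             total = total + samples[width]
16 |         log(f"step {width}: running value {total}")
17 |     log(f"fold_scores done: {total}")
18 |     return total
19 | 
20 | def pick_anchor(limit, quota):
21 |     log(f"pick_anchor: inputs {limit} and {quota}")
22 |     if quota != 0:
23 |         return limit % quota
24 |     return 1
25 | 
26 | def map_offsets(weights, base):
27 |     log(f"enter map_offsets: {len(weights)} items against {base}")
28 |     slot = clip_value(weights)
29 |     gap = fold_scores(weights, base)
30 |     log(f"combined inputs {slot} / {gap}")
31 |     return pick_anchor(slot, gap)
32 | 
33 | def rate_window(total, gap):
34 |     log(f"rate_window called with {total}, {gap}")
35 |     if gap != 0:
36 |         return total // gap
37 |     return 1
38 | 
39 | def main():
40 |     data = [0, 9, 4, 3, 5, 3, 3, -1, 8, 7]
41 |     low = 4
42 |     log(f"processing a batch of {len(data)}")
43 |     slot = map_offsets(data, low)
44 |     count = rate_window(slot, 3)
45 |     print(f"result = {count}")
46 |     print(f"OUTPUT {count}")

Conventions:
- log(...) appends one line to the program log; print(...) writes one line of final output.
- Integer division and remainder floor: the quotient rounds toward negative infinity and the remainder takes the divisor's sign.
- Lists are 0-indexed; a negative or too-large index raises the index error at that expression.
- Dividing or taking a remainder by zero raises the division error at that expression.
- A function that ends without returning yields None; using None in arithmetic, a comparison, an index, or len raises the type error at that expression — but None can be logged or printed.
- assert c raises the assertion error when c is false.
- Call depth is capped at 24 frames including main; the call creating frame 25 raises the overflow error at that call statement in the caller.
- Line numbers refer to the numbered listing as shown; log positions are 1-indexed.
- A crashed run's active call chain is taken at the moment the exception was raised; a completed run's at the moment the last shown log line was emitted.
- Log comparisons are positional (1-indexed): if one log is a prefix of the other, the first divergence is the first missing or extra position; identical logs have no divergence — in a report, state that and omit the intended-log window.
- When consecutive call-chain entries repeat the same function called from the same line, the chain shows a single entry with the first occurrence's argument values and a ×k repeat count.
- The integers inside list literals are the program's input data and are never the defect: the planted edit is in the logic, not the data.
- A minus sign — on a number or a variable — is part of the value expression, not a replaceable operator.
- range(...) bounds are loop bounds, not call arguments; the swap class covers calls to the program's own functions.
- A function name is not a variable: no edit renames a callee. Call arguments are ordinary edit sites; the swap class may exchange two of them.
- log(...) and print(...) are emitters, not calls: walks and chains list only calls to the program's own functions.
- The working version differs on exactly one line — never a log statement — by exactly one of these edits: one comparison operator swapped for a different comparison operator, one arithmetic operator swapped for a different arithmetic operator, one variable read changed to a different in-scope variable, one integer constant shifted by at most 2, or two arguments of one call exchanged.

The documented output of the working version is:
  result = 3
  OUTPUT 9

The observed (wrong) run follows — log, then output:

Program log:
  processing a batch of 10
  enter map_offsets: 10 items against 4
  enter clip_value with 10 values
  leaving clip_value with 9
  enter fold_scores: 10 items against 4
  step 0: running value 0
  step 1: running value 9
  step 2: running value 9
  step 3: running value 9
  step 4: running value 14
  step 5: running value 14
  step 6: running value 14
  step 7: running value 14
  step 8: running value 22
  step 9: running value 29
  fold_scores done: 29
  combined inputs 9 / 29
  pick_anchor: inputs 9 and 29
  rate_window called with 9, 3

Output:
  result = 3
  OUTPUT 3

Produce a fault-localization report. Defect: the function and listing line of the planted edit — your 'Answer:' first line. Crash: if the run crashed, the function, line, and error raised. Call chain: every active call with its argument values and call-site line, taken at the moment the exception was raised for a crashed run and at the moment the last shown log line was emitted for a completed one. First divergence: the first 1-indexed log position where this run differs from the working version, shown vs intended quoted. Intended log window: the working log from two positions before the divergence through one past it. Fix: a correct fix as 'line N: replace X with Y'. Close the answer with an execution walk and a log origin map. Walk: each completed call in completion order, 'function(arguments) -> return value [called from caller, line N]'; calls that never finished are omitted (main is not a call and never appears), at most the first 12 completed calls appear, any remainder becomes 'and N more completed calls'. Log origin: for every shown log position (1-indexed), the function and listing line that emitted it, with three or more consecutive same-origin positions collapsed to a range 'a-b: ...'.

Answer: the defect is in main at line 46.
Key fact: No log line changed; the fault shows up purely in the output.
Call chain: main -> rate_window(9, 3) (called at line 44).
First divergence: there is none — every log position agrees.
Execution walk:
  clip_value([0, 9, 4, 3, 5, 3, 3, -1, 8, 7]) -> 9  [called from map_offsets, line 28]
  fold_scores([0, 9, 4, 3, 5, 3, 3, -1, 8, 7], 4) -> 29  [called from map_offsets, line 29]
  pick_anchor(9, 29) -> 9  [called from map_offsets, line 31]
  map_offsets([0, 9, 4, 3, 5, 3, 3, -1, 8, 7], 4) -> 9  [called from main, line 43]
  rate_window(9, 3) -> 3  [called from main, line 44]
Log origins:
  1: logged in main at line 42
  2: logged in map_offsets at line 27
  3: logged in clip_value at line 2
  4: logged in clip_value at line 7
  5: logged in fold_scores at line 11
  6-15: logged in fold_scores at line 16
  16: logged in fold_scores at line 17
  17: logged in map_offsets at line 30
  18: logged in pick_anchor at line 21
  19: logged in rate_window at line 34
A correct fix: line 46: replace `count` with `slot`.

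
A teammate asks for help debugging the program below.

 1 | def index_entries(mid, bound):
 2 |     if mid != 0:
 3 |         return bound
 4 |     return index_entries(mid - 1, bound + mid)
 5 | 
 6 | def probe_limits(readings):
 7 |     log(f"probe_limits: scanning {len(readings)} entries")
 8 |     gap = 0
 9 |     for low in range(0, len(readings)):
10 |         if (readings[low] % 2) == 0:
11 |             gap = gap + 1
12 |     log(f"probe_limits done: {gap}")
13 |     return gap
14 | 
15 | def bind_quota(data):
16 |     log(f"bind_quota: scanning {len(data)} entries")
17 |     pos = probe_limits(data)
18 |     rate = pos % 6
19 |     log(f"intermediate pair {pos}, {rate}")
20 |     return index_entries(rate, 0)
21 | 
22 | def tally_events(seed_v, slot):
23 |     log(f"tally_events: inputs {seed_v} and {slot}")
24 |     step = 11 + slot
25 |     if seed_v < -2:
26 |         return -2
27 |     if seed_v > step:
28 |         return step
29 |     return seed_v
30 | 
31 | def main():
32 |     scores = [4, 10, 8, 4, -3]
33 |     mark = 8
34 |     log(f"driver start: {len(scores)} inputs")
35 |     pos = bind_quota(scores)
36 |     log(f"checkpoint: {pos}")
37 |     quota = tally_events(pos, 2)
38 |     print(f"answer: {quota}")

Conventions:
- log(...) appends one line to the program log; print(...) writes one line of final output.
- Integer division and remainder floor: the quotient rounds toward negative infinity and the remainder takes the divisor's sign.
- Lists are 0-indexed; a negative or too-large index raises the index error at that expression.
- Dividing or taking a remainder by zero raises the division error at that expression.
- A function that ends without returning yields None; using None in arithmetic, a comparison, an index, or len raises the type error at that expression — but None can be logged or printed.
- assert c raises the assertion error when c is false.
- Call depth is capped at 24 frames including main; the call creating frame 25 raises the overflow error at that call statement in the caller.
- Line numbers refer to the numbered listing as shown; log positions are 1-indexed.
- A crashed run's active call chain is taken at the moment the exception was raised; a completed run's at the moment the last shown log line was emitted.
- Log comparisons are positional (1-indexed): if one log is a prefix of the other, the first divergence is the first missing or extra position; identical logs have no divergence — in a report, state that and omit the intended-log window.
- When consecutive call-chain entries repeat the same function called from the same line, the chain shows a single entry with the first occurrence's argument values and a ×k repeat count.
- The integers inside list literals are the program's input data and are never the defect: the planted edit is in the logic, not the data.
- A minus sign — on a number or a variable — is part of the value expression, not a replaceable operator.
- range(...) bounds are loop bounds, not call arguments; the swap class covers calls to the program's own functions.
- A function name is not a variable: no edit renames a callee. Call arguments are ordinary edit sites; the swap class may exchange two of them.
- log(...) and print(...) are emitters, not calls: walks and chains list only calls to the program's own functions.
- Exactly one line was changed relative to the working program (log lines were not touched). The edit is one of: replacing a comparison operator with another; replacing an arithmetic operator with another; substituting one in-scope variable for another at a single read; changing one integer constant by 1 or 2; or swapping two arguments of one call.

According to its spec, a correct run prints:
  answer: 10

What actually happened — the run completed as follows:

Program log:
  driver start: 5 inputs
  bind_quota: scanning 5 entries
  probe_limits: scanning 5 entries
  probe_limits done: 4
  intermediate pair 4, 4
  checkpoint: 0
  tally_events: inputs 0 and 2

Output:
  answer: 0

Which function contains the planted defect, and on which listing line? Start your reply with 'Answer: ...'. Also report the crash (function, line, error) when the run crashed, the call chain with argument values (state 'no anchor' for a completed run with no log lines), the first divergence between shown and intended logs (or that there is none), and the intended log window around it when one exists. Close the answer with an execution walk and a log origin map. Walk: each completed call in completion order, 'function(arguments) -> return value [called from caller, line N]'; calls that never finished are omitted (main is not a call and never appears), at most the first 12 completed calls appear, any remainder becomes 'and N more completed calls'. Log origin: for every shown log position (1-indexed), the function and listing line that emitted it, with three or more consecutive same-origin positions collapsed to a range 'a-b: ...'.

Answer: the defect is in index_entries at line 2.
Key observation: The log first diverges at position 6: the faulty run prints 'checkpoint: 0' where the working version prints 'checkpoint: 10'.
Call chain: main -> tally_events(0, 2) (called at line 37).
First divergence: at position 6 the run shows 'checkpoint: 0' where the working version logs 'checkpoint: 10'.
Intended log window:
  4: probe_limits done: 4
  5: intermediate pair 4, 4
  6: checkpoint: 10
  7: tally_events: inputs 10 and 2
Execution walk:
  probe_limits([4, 10, 8, 4, -3]) -> 4  [called from bind_quota, line 17]
  index_entries(4, 0) -> 0  [called from bind_quota, line 20]
  bind_quota([4, 10, 8, 4, -3]) -> 0  [called from main, line 35]
  tally_events(0, 2) -> 0  [called from main, line 37]
Log origin:
  1: emitted by main (line 34)
  2: emitted by bind_quota (line 16)
  3: emitted by probe_limits (line 7)
  4: emitted by probe_limits (line 12)
  5: emitted by bind_quota (line 19)
  6: emitted by main (line 36)
  7: emitted by tally_events (line 23)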